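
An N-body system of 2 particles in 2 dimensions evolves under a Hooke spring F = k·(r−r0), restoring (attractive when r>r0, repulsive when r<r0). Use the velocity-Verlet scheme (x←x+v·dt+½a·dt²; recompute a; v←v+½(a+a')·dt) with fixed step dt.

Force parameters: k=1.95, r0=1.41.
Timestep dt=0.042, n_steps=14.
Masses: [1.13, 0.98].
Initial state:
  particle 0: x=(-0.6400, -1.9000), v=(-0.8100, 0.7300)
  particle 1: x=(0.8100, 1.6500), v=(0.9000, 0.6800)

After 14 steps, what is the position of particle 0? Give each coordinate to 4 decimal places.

(-0.8072, -0.8576)

step 0: x0=(-0.6400, -1.9000) x1=(0.8100, 1.6500)
step 1: x0=(-0.6726, -1.8659) x1=(0.8462, 1.6746)
step 2: x0=(-0.7023, -1.8250) x1=(0.8790, 1.6914)
step 3: x0=(-0.7290, -1.7773) x1=(0.9083, 1.7003)
step 4: x0=(-0.7524, -1.7229) x1=(0.9339, 1.7015)
step 5: x0=(-0.7727, -1.6619) x1=(0.9559, 1.6951)
step 6: x0=(-0.7896, -1.5946) x1=(0.9740, 1.6813)
step 7: x0=(-0.8033, -1.5210) x1=(0.9883, 1.6604)
step 8: x0=(-0.8135, -1.4415) x1=(0.9987, 1.6326)
step 9: x0=(-0.8205, -1.3563) x1=(1.0052, 1.5983)
step 10: x0=(-0.8241, -1.2658) x1=(1.0080, 1.5578)
step 11: x0=(-0.8245, -1.1703) x1=(1.0070, 1.5116)
step 12: x0=(-0.8217, -1.0701) x1=(1.0024, 1.4601)
step 13: x0=(-0.8159, -0.9658) x1=(0.9943, 1.4037)
step 14: x0=(-0.8072, -0.8576) x1=(0.9828, 1.3429)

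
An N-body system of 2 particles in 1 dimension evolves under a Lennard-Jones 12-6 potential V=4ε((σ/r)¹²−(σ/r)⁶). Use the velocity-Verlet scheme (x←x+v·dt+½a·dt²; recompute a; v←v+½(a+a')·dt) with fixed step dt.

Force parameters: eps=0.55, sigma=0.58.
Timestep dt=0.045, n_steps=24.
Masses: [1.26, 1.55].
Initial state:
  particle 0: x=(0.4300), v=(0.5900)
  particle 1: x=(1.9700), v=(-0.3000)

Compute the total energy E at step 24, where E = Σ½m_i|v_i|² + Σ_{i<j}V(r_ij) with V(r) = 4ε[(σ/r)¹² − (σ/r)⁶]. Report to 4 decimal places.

0.4390

step 0: x0=(0.4300) x1=(1.9700)
step 1: x0=(0.4566) x1=(1.9565)
step 2: x0=(0.4832) x1=(1.9429)
step 3: x0=(0.5099) x1=(1.9293)
step 4: x0=(0.5366) x1=(1.9157)
step 5: x0=(0.5634) x1=(1.9019)
step 6: x0=(0.5904) x1=(1.8881)
step 7: x0=(0.6174) x1=(1.8742)
step 8: x0=(0.6446) x1=(1.8602)
step 9: x0=(0.6721) x1=(1.8460)
step 10: x0=(0.6997) x1=(1.8316)
step 11: x0=(0.7277) x1=(1.8169)
step 12: x0=(0.7562) x1=(1.8019)
step 13: x0=(0.7851) x1=(1.7864)
step 14: x0=(0.8149) x1=(1.7703)
step 15: x0=(0.8456) x1=(1.7534)
step 16: x0=(0.8777) x1=(1.7354)
step 17: x0=(0.9117) x1=(1.7158)
step 18: x0=(0.9484) x1=(1.6941)
step 19: x0=(0.9885) x1=(1.6695)
step 20: x0=(1.0315) x1=(1.6427)
step 21: x0=(1.0628) x1=(1.6253)
step 22: x0=(1.0305) x1=(1.6597)
step 23: x0=(0.9934) x1=(1.6979)
step 24: x0=(0.9599) x1=(1.7332)
step 0 velocities: v0=(0.5900) v1=(-0.3000)
step 0: KE=0.2891, PE=-0.0063, E=0.2828
step 24 velocities: v0=(-0.7097) v1=(0.7565)
step 24: KE=0.7609, PE=-0.3219, E=0.4390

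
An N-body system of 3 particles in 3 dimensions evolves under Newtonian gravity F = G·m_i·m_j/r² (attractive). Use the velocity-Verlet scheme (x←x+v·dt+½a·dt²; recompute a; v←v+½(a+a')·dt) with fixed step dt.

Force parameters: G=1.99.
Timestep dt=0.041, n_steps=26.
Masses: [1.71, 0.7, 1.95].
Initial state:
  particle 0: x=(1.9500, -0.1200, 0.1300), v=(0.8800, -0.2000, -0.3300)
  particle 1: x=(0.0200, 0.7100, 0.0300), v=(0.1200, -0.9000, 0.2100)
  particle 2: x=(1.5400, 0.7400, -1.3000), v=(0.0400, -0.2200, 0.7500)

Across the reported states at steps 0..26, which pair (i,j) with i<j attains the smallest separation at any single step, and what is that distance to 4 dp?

step 0: x0=(1.9500, -0.1200, 0.1300) x1=(0.0200, 0.7100, 0.0300) x2=(1.5400, 0.7400, -1.3000)
step 1: x0=(1.9856, -0.1275, 0.1155) x1=(0.0261, 0.6729, 0.0381) x2=(1.5417, 0.7305, -1.2683)
step 2: x0=(2.0201, -0.1337, 0.0992) x1=(0.0346, 0.6353, 0.0452) x2=(1.5434, 0.7199, -1.2345)
step 3: x0=(2.0534, -0.1385, 0.0809) x1=(0.0456, 0.5973, 0.0513) x2=(1.5453, 0.7083, -1.1986)
step 4: x0=(2.0854, -0.1418, 0.0606) x1=(0.0591, 0.5590, 0.0563) x2=(1.5474, 0.6955, -1.1607)
step 5: x0=(2.1161, -0.1435, 0.0383) x1=(0.0750, 0.5204, 0.0601) x2=(1.5498, 0.6814, -1.1205)
step 6: x0=(2.1453, -0.1435, 0.0139) x1=(0.0936, 0.4816, 0.0629) x2=(1.5526, 0.6659, -1.0781)
step 7: x0=(2.1728, -0.1418, -0.0127) x1=(0.1149, 0.4426, 0.0644) x2=(1.5559, 0.6489, -1.0334)
step 8: x0=(2.1984, -0.1382, -0.0416) x1=(0.1389, 0.4035, 0.0647) x2=(1.5599, 0.6303, -0.9862)
step 9: x0=(2.2219, -0.1326, -0.0728) x1=(0.1657, 0.3644, 0.0638) x2=(1.5647, 0.6100, -0.9365)
step 10: x0=(2.2430, -0.1246, -0.1064) x1=(0.1955, 0.3252, 0.0615) x2=(1.5705, 0.5876, -0.8842)
step 11: x0=(2.2614, -0.1142, -0.1426) x1=(0.2285, 0.2862, 0.0578) x2=(1.5776, 0.5631, -0.8292)
step 12: x0=(2.2766, -0.1010, -0.1814) x1=(0.2647, 0.2472, 0.0527) x2=(1.5863, 0.5360, -0.7714)
step 13: x0=(2.2879, -0.0847, -0.2230) x1=(0.3044, 0.2086, 0.0461) x2=(1.5972, 0.5061, -0.7105)
step 14: x0=(2.2945, -0.0648, -0.2674) x1=(0.3479, 0.1702, 0.0380) x2=(1.6108, 0.4730, -0.6467)
step 15: x0=(2.2954, -0.0407, -0.3147) x1=(0.3954, 0.1324, 0.0281) x2=(1.6281, 0.4360, -0.5797)
step 16: x0=(2.2888, -0.0117, -0.3645) x1=(0.4473, 0.0950, 0.0166) x2=(1.6503, 0.3945, -0.5100)
step 17: x0=(2.2725, 0.0231, -0.4162) x1=(0.5039, 0.0584, 0.0034) x2=(1.6793, 0.3476, -0.4378)
step 18: x0=(2.2430, 0.0648, -0.4683) x1=(0.5658, 0.0227, -0.0116) x2=(1.7180, 0.2944, -0.3648)
step 19: x0=(2.1954, 0.1141, -0.5167) x1=(0.6336, -0.0121, -0.0283) x2=(1.7704, 0.2343, -0.2944)
step 20: x0=(2.1240, 0.1697, -0.5529) x1=(0.7077, -0.0457, -0.0467) x2=(1.8415, 0.1681, -0.2341)
step 21: x0=(2.0278, 0.2251, -0.5618) x1=(0.7888, -0.0781, -0.0666) x2=(1.9317, 0.1017, -0.1972)
step 22: x0=(1.9205, 0.2674, -0.5322) x1=(0.8773, -0.1092, -0.0882) x2=(2.0291, 0.0463, -0.1934)
step 23: x0=(1.8214, 0.2894, -0.4719) x1=(0.9741, -0.1383, -0.1117) x2=(2.1163, 0.0080, -0.2158)
step 24: x0=(1.7376, 0.2941, -0.3959) x1=(1.0803, -0.1644, -0.1376) x2=(2.1867, -0.0162, -0.2513)
step 25: x0=(1.6675, 0.2857, -0.3136) x1=(1.1980, -0.1855, -0.1666) x2=(2.2410, -0.0308, -0.2911)
step 26: x0=(1.6073, 0.2666, -0.2296) x1=(1.3298, -0.1972, -0.1988) x2=(2.2816, -0.0392, -0.3311)

pair (0,2), distance 0.3968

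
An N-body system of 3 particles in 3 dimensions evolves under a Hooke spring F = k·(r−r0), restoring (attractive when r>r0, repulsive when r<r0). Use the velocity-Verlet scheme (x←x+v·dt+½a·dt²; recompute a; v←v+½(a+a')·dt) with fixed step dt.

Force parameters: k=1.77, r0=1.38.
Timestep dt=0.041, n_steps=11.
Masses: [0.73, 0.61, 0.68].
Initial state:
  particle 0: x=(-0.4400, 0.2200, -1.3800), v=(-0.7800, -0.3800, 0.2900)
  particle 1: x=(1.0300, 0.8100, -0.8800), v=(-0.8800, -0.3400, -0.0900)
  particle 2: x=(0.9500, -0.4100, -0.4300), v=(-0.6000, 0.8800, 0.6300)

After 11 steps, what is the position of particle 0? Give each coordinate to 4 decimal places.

(-0.6702, 0.0450, -1.1826)

step 0: x0=(-0.4400, 0.2200, -1.3800) x1=(1.0300, 0.8100, -0.8800) x2=(0.9500, -0.4100, -0.4300)
step 1: x0=(-0.4708, 0.2043, -1.3675) x1=(0.9933, 0.7960, -0.8840) x2=(0.9247, -0.3738, -0.4046)
step 2: x0=(-0.4993, 0.1885, -1.3538) x1=(0.9555, 0.7820, -0.8885) x2=(0.8979, -0.3374, -0.3800)
step 3: x0=(-0.5256, 0.1726, -1.3388) x1=(0.9166, 0.7683, -0.8937) x2=(0.8698, -0.3011, -0.3560)
step 4: x0=(-0.5498, 0.1566, -1.3227) x1=(0.8767, 0.7549, -0.8997) x2=(0.8402, -0.2651, -0.3327)
step 5: x0=(-0.5720, 0.1406, -1.3055) x1=(0.8358, 0.7420, -0.9064) x2=(0.8094, -0.2295, -0.3098)
step 6: x0=(-0.5922, 0.1246, -1.2873) x1=(0.7941, 0.7297, -0.9140) x2=(0.7772, -0.1944, -0.2873)
step 7: x0=(-0.6107, 0.1086, -1.2680) x1=(0.7516, 0.7181, -0.9225) x2=(0.7438, -0.1600, -0.2650)
step 8: x0=(-0.6275, 0.0926, -1.2479) x1=(0.7085, 0.7074, -0.9320) x2=(0.7093, -0.1264, -0.2429)
step 9: x0=(-0.6430, 0.0767, -1.2269) x1=(0.6649, 0.6975, -0.9426) x2=(0.6737, -0.0936, -0.2207)
step 10: x0=(-0.6571, 0.0608, -1.2051) x1=(0.6208, 0.6885, -0.9543) x2=(0.6372, -0.0617, -0.1983)
step 11: x0=(-0.6702, 0.0450, -1.1826) x1=(0.5764, 0.6805, -0.9671) x2=(0.5997, -0.0306, -0.1757)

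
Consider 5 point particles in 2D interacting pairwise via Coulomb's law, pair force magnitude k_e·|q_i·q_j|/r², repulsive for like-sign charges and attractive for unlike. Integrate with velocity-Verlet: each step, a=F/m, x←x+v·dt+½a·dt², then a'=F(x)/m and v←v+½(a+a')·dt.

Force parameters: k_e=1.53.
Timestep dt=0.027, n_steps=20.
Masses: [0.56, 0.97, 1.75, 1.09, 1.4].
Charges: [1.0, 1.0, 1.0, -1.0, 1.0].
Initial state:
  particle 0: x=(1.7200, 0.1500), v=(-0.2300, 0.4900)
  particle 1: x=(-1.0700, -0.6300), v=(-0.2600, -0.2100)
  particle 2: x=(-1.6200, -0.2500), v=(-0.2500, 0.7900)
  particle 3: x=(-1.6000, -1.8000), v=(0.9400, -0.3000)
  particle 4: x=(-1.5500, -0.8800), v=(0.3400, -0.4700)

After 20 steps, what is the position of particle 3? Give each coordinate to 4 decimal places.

(-1.2590, -1.4038)

step 0: x0=(1.7200, 0.1500) x1=(-1.0700, -0.6300) x2=(-1.6200, -0.2500) x3=(-1.6000, -1.8000) x4=(-1.5500, -0.8800)
step 1: x0=(1.7140, 0.1633) x1=(-1.0744, -0.6358) x2=(-1.6275, -0.2276) x3=(-1.5744, -1.8070) x4=(-1.5420, -0.8948)
step 2: x0=(1.7085, 0.1766) x1=(-1.0738, -0.6418) x2=(-1.6362, -0.2033) x3=(-1.5485, -1.8117) x4=(-1.5363, -0.9136)
step 3: x0=(1.7034, 0.1900) x1=(-1.0683, -0.6479) x2=(-1.6462, -0.1772) x3=(-1.5223, -1.8142) x4=(-1.5328, -0.9364)
step 4: x0=(1.6987, 0.2035) x1=(-1.0584, -0.6540) x2=(-1.6572, -0.1496) x3=(-1.4959, -1.8142) x4=(-1.5315, -0.9630)
step 5: x0=(1.6945, 0.2170) x1=(-1.0444, -0.6601) x2=(-1.6693, -0.1206) x3=(-1.4692, -1.8119) x4=(-1.5320, -0.9933)
step 6: x0=(1.6908, 0.2306) x1=(-1.0268, -0.6662) x2=(-1.6821, -0.0904) x3=(-1.4424, -1.8070) x4=(-1.5343, -1.0270)
step 7: x0=(1.6874, 0.2443) x1=(-1.0061, -0.6723) x2=(-1.6958, -0.0592) x3=(-1.4156, -1.7994) x4=(-1.5380, -1.0642)
step 8: x0=(1.6846, 0.2581) x1=(-0.9826, -0.6785) x2=(-1.7101, -0.0271) x3=(-1.3888, -1.7890) x4=(-1.5429, -1.1046)
step 9: x0=(1.6821, 0.2719) x1=(-0.9568, -0.6850) x2=(-1.7251, 0.0058) x3=(-1.3622, -1.7755) x4=(-1.5487, -1.1482)
step 10: x0=(1.6801, 0.2859) x1=(-0.9290, -0.6918) x2=(-1.7405, 0.0394) x3=(-1.3360, -1.7587) x4=(-1.5551, -1.1951)
step 11: x0=(1.6785, 0.2999) x1=(-0.8996, -0.6990) x2=(-1.7565, 0.0735) x3=(-1.3105, -1.7382) x4=(-1.5616, -1.2453)
step 12: x0=(1.6773, 0.3140) x1=(-0.8688, -0.7067) x2=(-1.7728, 0.1081) x3=(-1.2863, -1.7136) x4=(-1.5677, -1.2990)
step 13: x0=(1.6766, 0.3282) x1=(-0.8369, -0.7150) x2=(-1.7895, 0.1432) x3=(-1.2640, -1.6845) x4=(-1.5728, -1.3564)
step 14: x0=(1.6762, 0.3425) x1=(-0.8042, -0.7239) x2=(-1.8066, 0.1786) x3=(-1.2449, -1.6506) x4=(-1.5758, -1.4176)
step 15: x0=(1.6763, 0.3568) x1=(-0.7707, -0.7336) x2=(-1.8239, 0.2143) x3=(-1.2304, -1.6120) x4=(-1.5754, -1.4823)
step 16: x0=(1.6768, 0.3713) x1=(-0.7369, -0.7442) x2=(-1.8416, 0.2503) x3=(-1.2226, -1.5694) x4=(-1.5700, -1.5499)
step 17: x0=(1.6777, 0.3859) x1=(-0.7028, -0.7556) x2=(-1.8594, 0.2865) x3=(-1.2226, -1.5251) x4=(-1.5584, -1.6185)
step 18: x0=(1.6790, 0.4006) x1=(-0.6687, -0.7680) x2=(-1.8775, 0.3229) x3=(-1.2301, -1.4817) x4=(-1.5410, -1.6860)
step 19: x0=(1.6806, 0.4154) x1=(-0.6349, -0.7813) x2=(-1.8958, 0.3595) x3=(-1.2430, -1.4412) x4=(-1.5191, -1.7509)
step 20: x0=(1.6827, 0.4303) x1=(-0.6013, -0.7955) x2=(-1.9142, 0.3961) x3=(-1.2590, -1.4038) x4=(-1.4944, -1.8129)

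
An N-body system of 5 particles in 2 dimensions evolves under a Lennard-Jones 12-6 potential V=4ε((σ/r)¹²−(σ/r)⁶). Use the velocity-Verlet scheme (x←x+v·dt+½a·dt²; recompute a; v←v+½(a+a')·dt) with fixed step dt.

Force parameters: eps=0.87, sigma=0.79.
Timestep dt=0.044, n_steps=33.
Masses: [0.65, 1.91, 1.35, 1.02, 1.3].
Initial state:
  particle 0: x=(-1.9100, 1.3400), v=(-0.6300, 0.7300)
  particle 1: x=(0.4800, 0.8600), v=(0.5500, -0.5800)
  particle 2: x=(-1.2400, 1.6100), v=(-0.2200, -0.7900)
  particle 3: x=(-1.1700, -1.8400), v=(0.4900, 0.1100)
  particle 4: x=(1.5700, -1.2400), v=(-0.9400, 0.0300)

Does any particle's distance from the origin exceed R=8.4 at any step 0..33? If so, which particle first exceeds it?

step 0: x0=(-1.9100, 1.3400) x1=(0.4800, 0.8600) x2=(-1.2400, 1.6100) x3=(-1.1700, -1.8400) x4=(1.5700, -1.2400)
step 1: x0=(-2.1032, 1.3054) x1=(0.5042, 0.8345) x2=(-1.1700, 1.6073) x3=(-1.1484, -1.8352) x4=(1.5286, -1.2387)
step 2: x0=(-2.2888, 1.2733) x1=(0.5283, 0.8090) x2=(-1.1035, 1.6034) x3=(-1.1269, -1.8303) x4=(1.4872, -1.2373)
step 3: x0=(-2.4716, 1.2419) x1=(0.5523, 0.7835) x2=(-1.0383, 1.5991) x3=(-1.1053, -1.8254) x4=(1.4458, -1.2360)
step 4: x0=(-2.6534, 1.2108) x1=(0.5763, 0.7581) x2=(-0.9734, 1.5946) x3=(-1.0837, -1.8206) x4=(1.4044, -1.2346)
step 5: x0=(-2.8348, 1.1798) x1=(0.6002, 0.7326) x2=(-0.9085, 1.5900) x3=(-1.0621, -1.8157) x4=(1.3630, -1.2331)
step 6: x0=(-3.0162, 1.1488) x1=(0.6240, 0.7072) x2=(-0.8436, 1.5853) x3=(-1.0404, -1.8108) x4=(1.3215, -1.2317)
step 7: x0=(-3.1975, 1.1178) x1=(0.6477, 0.6818) x2=(-0.7786, 1.5806) x3=(-1.0188, -1.8059) x4=(1.2800, -1.2302)
step 8: x0=(-3.3787, 1.0867) x1=(0.6713, 0.6565) x2=(-0.7134, 1.5757) x3=(-0.9971, -1.8010) x4=(1.2385, -1.2286)
step 9: x0=(-3.5600, 1.0557) x1=(0.6948, 0.6312) x2=(-0.6481, 1.5707) x3=(-0.9754, -1.7961) x4=(1.1969, -1.2270)
step 10: x0=(-3.7412, 1.0247) x1=(0.7182, 0.6059) x2=(-0.5826, 1.5656) x3=(-0.9537, -1.7911) x4=(1.1552, -1.2253)
step 11: x0=(-3.9225, 0.9937) x1=(0.7414, 0.5806) x2=(-0.5169, 1.5603) x3=(-0.9319, -1.7862) x4=(1.1136, -1.2236)
step 12: x0=(-4.1037, 0.9627) x1=(0.7646, 0.5554) x2=(-0.4509, 1.5548) x3=(-0.9101, -1.7812) x4=(1.0718, -1.2217)
step 13: x0=(-4.2849, 0.9317) x1=(0.7875, 0.5303) x2=(-0.3848, 1.5492) x3=(-0.8882, -1.7762) x4=(1.0300, -1.2198)
step 14: x0=(-4.4661, 0.9007) x1=(0.8103, 0.5052) x2=(-0.3184, 1.5433) x3=(-0.8662, -1.7711) x4=(0.9881, -1.2177)
step 15: x0=(-4.6473, 0.8697) x1=(0.8330, 0.4802) x2=(-0.2517, 1.5373) x3=(-0.8442, -1.7661) x4=(0.9462, -1.2155)
step 16: x0=(-4.8286, 0.8387) x1=(0.8554, 0.4552) x2=(-0.1848, 1.5309) x3=(-0.8220, -1.7610) x4=(0.9041, -1.2131)
step 17: x0=(-5.0098, 0.8077) x1=(0.8777, 0.4303) x2=(-0.1176, 1.5242) x3=(-0.7997, -1.7558) x4=(0.8619, -1.2106)
step 18: x0=(-5.1910, 0.7767) x1=(0.8997, 0.4055) x2=(-0.0501, 1.5172) x3=(-0.7772, -1.7506) x4=(0.8195, -1.2078)
step 19: x0=(-5.3722, 0.7457) x1=(0.9215, 0.3807) x2=(0.0178, 1.5098) x3=(-0.7544, -1.7453) x4=(0.7770, -1.2049)
step 20: x0=(-5.5534, 0.7147) x1=(0.9430, 0.3561) x2=(0.0859, 1.5020) x3=(-0.7314, -1.7398) x4=(0.7343, -1.2017)
step 21: x0=(-5.7347, 0.6837) x1=(0.9643, 0.3315) x2=(0.1544, 1.4938) x3=(-0.7079, -1.7343) x4=(0.6914, -1.1984)
step 22: x0=(-5.9159, 0.6527) x1=(0.9853, 0.3071) x2=(0.2233, 1.4851) x3=(-0.6840, -1.7285) x4=(0.6480, -1.1949)
step 23: x0=(-6.0971, 0.6216) x1=(1.0060, 0.2828) x2=(0.2924, 1.4758) x3=(-0.6593, -1.7224) x4=(0.6043, -1.1912)
step 24: x0=(-6.2783, 0.5906) x1=(1.0264, 0.2587) x2=(0.3620, 1.4659) x3=(-0.6338, -1.7160) x4=(0.5599, -1.1875)
step 25: x0=(-6.4595, 0.5596) x1=(1.0464, 0.2347) x2=(0.4319, 1.4554) x3=(-0.6070, -1.7089) x4=(0.5147, -1.1838)
step 26: x0=(-6.6408, 0.5286) x1=(1.0661, 0.2110) x2=(0.5021, 1.4442) x3=(-0.5785, -1.7011) x4=(0.4682, -1.1803)
step 27: x0=(-6.8220, 0.4976) x1=(1.0855, 0.1876) x2=(0.5726, 1.4322) x3=(-0.5477, -1.6921) x4=(0.4201, -1.1774)
step 28: x0=(-7.0032, 0.4666) x1=(1.1045, 0.1644) x2=(0.6435, 1.4195) x3=(-0.5136, -1.6814) x4=(0.3697, -1.1755)
step 29: x0=(-7.1844, 0.4356) x1=(1.1232, 0.1416) x2=(0.7147, 1.4060) x3=(-0.4754, -1.6683) x4=(0.3162, -1.1751)
step 30: x0=(-7.3656, 0.4046) x1=(1.1415, 0.1192) x2=(0.7861, 1.3916) x3=(-0.4336, -1.6530) x4=(0.2601, -1.1761)
step 31: x0=(-7.5468, 0.3736) x1=(1.1595, 0.0972) x2=(0.8578, 1.3762) x3=(-0.4016, -1.6443) x4=(0.2118, -1.1716)
step 32: x0=(-7.7281, 0.3426) x1=(1.1773, 0.0757) x2=(0.9297, 1.3599) x3=(-0.4268, -1.6798) x4=(0.2086, -1.1323)
step 33: x0=(-7.9093, 0.3116) x1=(1.1948, 0.0548) x2=(1.0018, 1.3426) x3=(-0.4619, -1.7238) x4=(0.2134, -1.0859)

no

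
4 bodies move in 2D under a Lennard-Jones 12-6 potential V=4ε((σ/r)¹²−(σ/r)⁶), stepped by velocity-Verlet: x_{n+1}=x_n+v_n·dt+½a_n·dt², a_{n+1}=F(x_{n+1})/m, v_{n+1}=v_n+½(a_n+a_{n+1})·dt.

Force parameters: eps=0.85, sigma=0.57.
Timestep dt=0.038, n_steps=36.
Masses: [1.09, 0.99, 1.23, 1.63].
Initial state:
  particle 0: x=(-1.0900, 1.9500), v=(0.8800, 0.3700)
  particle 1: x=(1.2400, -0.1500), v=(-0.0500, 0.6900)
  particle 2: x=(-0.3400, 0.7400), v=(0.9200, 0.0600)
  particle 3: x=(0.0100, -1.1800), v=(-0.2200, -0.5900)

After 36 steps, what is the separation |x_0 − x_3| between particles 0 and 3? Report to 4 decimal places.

step 0: x0=(-1.0900, 1.9500) x1=(1.2400, -0.1500) x2=(-0.3400, 0.7400) x3=(0.0100, -1.1800)
step 1: x0=(-1.0565, 1.9640) x1=(1.2381, -0.1238) x2=(-0.3051, 0.7423) x3=(0.0016, -1.2024)
step 2: x0=(-1.0230, 1.9780) x1=(1.2361, -0.0976) x2=(-0.2701, 0.7446) x3=(-0.0067, -1.2248)
step 3: x0=(-0.9895, 1.9919) x1=(1.2341, -0.0714) x2=(-0.2352, 0.7470) x3=(-0.0150, -1.2472)
step 4: x0=(-0.9559, 2.0057) x1=(1.2321, -0.0452) x2=(-0.2003, 0.7494) x3=(-0.0233, -1.2695)
step 5: x0=(-0.9223, 2.0195) x1=(1.2300, -0.0190) x2=(-0.1654, 0.7519) x3=(-0.0316, -1.2919)
step 6: x0=(-0.8887, 2.0333) x1=(1.2279, 0.0072) x2=(-0.1305, 0.7544) x3=(-0.0399, -1.3142)
step 7: x0=(-0.8550, 2.0470) x1=(1.2257, 0.0334) x2=(-0.0956, 0.7568) x3=(-0.0482, -1.3365)
step 8: x0=(-0.8213, 2.0606) x1=(1.2234, 0.0596) x2=(-0.0607, 0.7594) x3=(-0.0565, -1.3589)
step 9: x0=(-0.7876, 2.0742) x1=(1.2211, 0.0859) x2=(-0.0257, 0.7619) x3=(-0.0648, -1.3812)
step 10: x0=(-0.7539, 2.0878) x1=(1.2187, 0.1122) x2=(0.0092, 0.7644) x3=(-0.0731, -1.4035)
step 11: x0=(-0.7201, 2.1013) x1=(1.2162, 0.1385) x2=(0.0443, 0.7669) x3=(-0.0814, -1.4258)
step 12: x0=(-0.6863, 2.1147) x1=(1.2136, 0.1649) x2=(0.0794, 0.7694) x3=(-0.0897, -1.4481)
step 13: x0=(-0.6525, 2.1282) x1=(1.2108, 0.1914) x2=(0.1146, 0.7718) x3=(-0.0979, -1.4703)
step 14: x0=(-0.6187, 2.1416) x1=(1.2078, 0.2180) x2=(0.1500, 0.7742) x3=(-0.1062, -1.4926)
step 15: x0=(-0.5848, 2.1549) x1=(1.2046, 0.2447) x2=(0.1855, 0.7765) x3=(-0.1145, -1.5149)
step 16: x0=(-0.5509, 2.1683) x1=(1.2010, 0.2716) x2=(0.2213, 0.7787) x3=(-0.1227, -1.5372)
step 17: x0=(-0.5170, 2.1815) x1=(1.1970, 0.2987) x2=(0.2575, 0.7808) x3=(-0.1310, -1.5594)
step 18: x0=(-0.4831, 2.1948) x1=(1.1924, 0.3261) x2=(0.2941, 0.7826) x3=(-0.1393, -1.5817)
step 19: x0=(-0.4492, 2.2080) x1=(1.1870, 0.3539) x2=(0.3313, 0.7841) x3=(-0.1475, -1.6040)
step 20: x0=(-0.4153, 2.2212) x1=(1.1804, 0.3822) x2=(0.3694, 0.7852) x3=(-0.1558, -1.6262)
step 21: x0=(-0.3813, 2.2344) x1=(1.1723, 0.4114) x2=(0.4088, 0.7857) x3=(-0.1641, -1.6485)
step 22: x0=(-0.3473, 2.2476) x1=(1.1618, 0.4417) x2=(0.4501, 0.7853) x3=(-0.1723, -1.6707)
step 23: x0=(-0.3133, 2.2607) x1=(1.1479, 0.4737) x2=(0.4941, 0.7835) x3=(-0.1806, -1.6930)
step 24: x0=(-0.2793, 2.2738) x1=(1.1293, 0.5079) x2=(0.5418, 0.7800) x3=(-0.1888, -1.7152)
step 25: x0=(-0.2453, 2.2869) x1=(1.1094, 0.5427) x2=(0.5906, 0.7760) x3=(-0.1971, -1.7375)
step 26: x0=(-0.2113, 2.3000) x1=(1.1390, 0.5552) x2=(0.5997, 0.7900) x3=(-0.2054, -1.7597)
step 27: x0=(-0.1773, 2.3130) x1=(1.1937, 0.5568) x2=(0.5884, 0.8127) x3=(-0.2136, -1.7820)
step 28: x0=(-0.1432, 2.3260) x1=(1.2458, 0.5595) x2=(0.5792, 0.8346) x3=(-0.2219, -1.8042)
step 29: x0=(-0.1091, 2.3390) x1=(1.2931, 0.5642) x2=(0.5738, 0.8550) x3=(-0.2301, -1.8265)
step 30: x0=(-0.0751, 2.3520) x1=(1.3366, 0.5704) x2=(0.5715, 0.8741) x3=(-0.2384, -1.8487)
step 31: x0=(-0.0410, 2.3649) x1=(1.3773, 0.5778) x2=(0.5715, 0.8923) x3=(-0.2466, -1.8710)
step 32: x0=(-0.0069, 2.3778) x1=(1.4157, 0.5860) x2=(0.5733, 0.9099) x3=(-0.2549, -1.8932)
step 33: x0=(0.0273, 2.3906) x1=(1.4524, 0.5949) x2=(0.5765, 0.9270) x3=(-0.2631, -1.9154)
step 34: x0=(0.0614, 2.4034) x1=(1.4877, 0.6043) x2=(0.5807, 0.9436) x3=(-0.2714, -1.9377)
step 35: x0=(0.0956, 2.4162) x1=(1.5220, 0.6141) x2=(0.5858, 0.9600) x3=(-0.2797, -1.9599)
step 36: x0=(0.1297, 2.4289) x1=(1.5553, 0.6243) x2=(0.5916, 0.9762) x3=(-0.2879, -1.9822)

4.4308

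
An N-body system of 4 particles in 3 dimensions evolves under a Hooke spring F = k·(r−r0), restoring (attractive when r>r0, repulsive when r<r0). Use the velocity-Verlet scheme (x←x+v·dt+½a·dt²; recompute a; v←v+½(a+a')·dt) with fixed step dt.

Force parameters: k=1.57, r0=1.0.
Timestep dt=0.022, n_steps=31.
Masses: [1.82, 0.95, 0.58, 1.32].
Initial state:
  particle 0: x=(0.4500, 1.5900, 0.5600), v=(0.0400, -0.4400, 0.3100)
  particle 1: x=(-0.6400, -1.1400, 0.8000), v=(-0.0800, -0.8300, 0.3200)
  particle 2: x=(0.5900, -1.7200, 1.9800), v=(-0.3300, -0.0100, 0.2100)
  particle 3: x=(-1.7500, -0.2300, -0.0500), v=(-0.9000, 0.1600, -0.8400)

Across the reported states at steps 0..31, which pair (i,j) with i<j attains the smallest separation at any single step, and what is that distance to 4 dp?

pair (1,2), distance 0.6513

step 0: x0=(0.4500, 1.5900, 0.5600) x1=(-0.6400, -1.1400, 0.8000) x2=(0.5900, -1.7200, 1.9800) x3=(-1.7500, -0.2300, -0.0500)
step 1: x0=(0.4504, 1.5792, 0.5670) x1=(-0.6414, -1.1575, 0.8071) x2=(0.5812, -1.7178, 1.9827) x3=(-1.7688, -0.2265, -0.0679)
step 2: x0=(0.4500, 1.5661, 0.5743) x1=(-0.6422, -1.1734, 0.8141) x2=(0.5694, -1.7108, 1.9814) x3=(-1.7855, -0.2232, -0.0844)
step 3: x0=(0.4487, 1.5509, 0.5819) x1=(-0.6424, -1.1878, 0.8211) x2=(0.5547, -1.6989, 1.9762) x3=(-1.8001, -0.2201, -0.0997)
step 4: x0=(0.4465, 1.5334, 0.5898) x1=(-0.6420, -1.2005, 0.8281) x2=(0.5369, -1.6824, 1.9671) x3=(-1.8126, -0.2171, -0.1136)
step 5: x0=(0.4434, 1.5137, 0.5980) x1=(-0.6411, -1.2116, 0.8350) x2=(0.5162, -1.6612, 1.9542) x3=(-1.8230, -0.2143, -0.1261)
step 6: x0=(0.4394, 1.4918, 0.6064) x1=(-0.6396, -1.2211, 0.8417) x2=(0.4927, -1.6355, 1.9375) x3=(-1.8313, -0.2117, -0.1373)
step 7: x0=(0.4345, 1.4678, 0.6152) x1=(-0.6376, -1.2289, 0.8484) x2=(0.4664, -1.6054, 1.9171) x3=(-1.8374, -0.2093, -0.1471)
step 8: x0=(0.4287, 1.4417, 0.6241) x1=(-0.6352, -1.2349, 0.8548) x2=(0.4375, -1.5710, 1.8931) x3=(-1.8414, -0.2072, -0.1555)
step 9: x0=(0.4220, 1.4135, 0.6333) x1=(-0.6324, -1.2394, 0.8611) x2=(0.4059, -1.5324, 1.8655) x3=(-1.8433, -0.2052, -0.1625)
step 10: x0=(0.4144, 1.3833, 0.6426) x1=(-0.6293, -1.2421, 0.8671) x2=(0.3718, -1.4898, 1.8346) x3=(-1.8432, -0.2034, -0.1681)
step 11: x0=(0.4058, 1.3512, 0.6522) x1=(-0.6258, -1.2431, 0.8728) x2=(0.3354, -1.4435, 1.8004) x3=(-1.8409, -0.2018, -0.1723)
step 12: x0=(0.3964, 1.3172, 0.6618) x1=(-0.6221, -1.2424, 0.8782) x2=(0.2968, -1.3934, 1.7632) x3=(-1.8367, -0.2004, -0.1752)
step 13: x0=(0.3861, 1.2813, 0.6717) x1=(-0.6181, -1.2400, 0.8832) x2=(0.2561, -1.3400, 1.7230) x3=(-1.8304, -0.1992, -0.1767)
step 14: x0=(0.3748, 1.2437, 0.6816) x1=(-0.6140, -1.2360, 0.8879) x2=(0.2134, -1.2833, 1.6800) x3=(-1.8222, -0.1982, -0.1768)
step 15: x0=(0.3627, 1.2044, 0.6916) x1=(-0.6098, -1.2304, 0.8921) x2=(0.1690, -1.2236, 1.6345) x3=(-1.8121, -0.1974, -0.1756)
step 16: x0=(0.3497, 1.1634, 0.7017) x1=(-0.6055, -1.2231, 0.8958) x2=(0.1230, -1.1610, 1.5866) x3=(-1.8001, -0.1967, -0.1732)
step 17: x0=(0.3358, 1.1209, 0.7119) x1=(-0.6011, -1.2143, 0.8991) x2=(0.0755, -1.0958, 1.5365) x3=(-1.7862, -0.1961, -0.1695)
step 18: x0=(0.3211, 1.0769, 0.7220) x1=(-0.5968, -1.2040, 0.9018) x2=(0.0268, -1.0281, 1.4844) x3=(-1.7707, -0.1957, -0.1645)
step 19: x0=(0.3055, 1.0316, 0.7322) x1=(-0.5926, -1.1922, 0.9040) x2=(-0.0230, -0.9582, 1.4306) x3=(-1.7534, -0.1954, -0.1584)
step 20: x0=(0.2892, 0.9849, 0.7423) x1=(-0.5885, -1.1791, 0.9056) x2=(-0.0738, -0.8863, 1.3752) x3=(-1.7345, -0.1952, -0.1512)
step 21: x0=(0.2720, 0.9371, 0.7523) x1=(-0.5846, -1.1647, 0.9066) x2=(-0.1254, -0.8125, 1.3185) x3=(-1.7141, -0.1951, -0.1428)
step 22: x0=(0.2541, 0.8881, 0.7623) x1=(-0.5808, -1.1492, 0.9070) x2=(-0.1776, -0.7369, 1.2605) x3=(-1.6922, -0.1950, -0.1334)
step 23: x0=(0.2354, 0.8381, 0.7722) x1=(-0.5772, -1.1325, 0.9069) x2=(-0.2304, -0.6599, 1.2015) x3=(-1.6688, -0.1950, -0.1230)
step 24: x0=(0.2160, 0.7872, 0.7820) x1=(-0.5738, -1.1149, 0.9062) x2=(-0.2837, -0.5814, 1.1417) x3=(-1.6442, -0.1950, -0.1117)
step 25: x0=(0.1960, 0.7354, 0.7917) x1=(-0.5705, -1.0964, 0.9050) x2=(-0.3374, -0.5017, 1.0811) x3=(-1.6183, -0.1950, -0.0995)
step 26: x0=(0.1753, 0.6830, 0.8011) x1=(-0.5674, -1.0772, 0.9034) x2=(-0.3915, -0.4210, 1.0198) x3=(-1.5913, -0.1951, -0.0865)
step 27: x0=(0.1540, 0.6298, 0.8105) x1=(-0.5644, -1.0572, 0.9014) x2=(-0.4459, -0.3395, 0.9579) x3=(-1.5633, -0.1951, -0.0727)
step 28: x0=(0.1321, 0.5762, 0.8197) x1=(-0.5615, -1.0365, 0.8990) x2=(-0.5007, -0.2575, 0.8956) x3=(-1.5342, -0.1950, -0.0583)
step 29: x0=(0.1098, 0.5220, 0.8287) x1=(-0.5586, -1.0152, 0.8963) x2=(-0.5558, -0.1750, 0.8330) x3=(-1.5043, -0.1950, -0.0432)
step 30: x0=(0.0870, 0.4675, 0.8375) x1=(-0.5558, -0.9933, 0.8934) x2=(-0.6112, -0.0924, 0.7700) x3=(-1.4736, -0.1949, -0.0275)
step 31: x0=(0.0639, 0.4126, 0.8462) x1=(-0.5531, -0.9708, 0.8901) x2=(-0.6669, -0.0098, 0.7069) x3=(-1.4423, -0.1948, -0.0114)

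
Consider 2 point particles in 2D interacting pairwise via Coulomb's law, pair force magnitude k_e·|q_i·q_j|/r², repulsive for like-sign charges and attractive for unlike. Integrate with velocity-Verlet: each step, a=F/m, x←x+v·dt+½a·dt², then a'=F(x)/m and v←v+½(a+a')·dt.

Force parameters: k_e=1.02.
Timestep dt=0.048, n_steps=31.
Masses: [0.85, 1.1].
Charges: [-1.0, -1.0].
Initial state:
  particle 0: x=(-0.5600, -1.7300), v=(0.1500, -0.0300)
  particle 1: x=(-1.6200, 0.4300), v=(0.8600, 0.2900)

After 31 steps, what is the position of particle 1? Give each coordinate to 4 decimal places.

step 0: x0=(-0.5600, -1.7300) x1=(-1.6200, 0.4300)
step 1: x0=(-0.5527, -1.7317) x1=(-1.5788, 0.4441)
step 2: x0=(-0.5452, -1.7337) x1=(-1.5378, 0.4585)
step 3: x0=(-0.5375, -1.7363) x1=(-1.4969, 0.4733)
step 4: x0=(-0.5296, -1.7392) x1=(-1.4561, 0.4884)
step 5: x0=(-0.5215, -1.7426) x1=(-1.4155, 0.5038)
step 6: x0=(-0.5133, -1.7465) x1=(-1.3751, 0.5196)
step 7: x0=(-0.5048, -1.7507) x1=(-1.3347, 0.5357)
step 8: x0=(-0.4963, -1.7554) x1=(-1.2945, 0.5521)
step 9: x0=(-0.4875, -1.7606) x1=(-1.2544, 0.5689)
step 10: x0=(-0.4786, -1.7662) x1=(-1.2144, 0.5860)
step 11: x0=(-0.4696, -1.7722) x1=(-1.1745, 0.6035)
step 12: x0=(-0.4605, -1.7787) x1=(-1.1348, 0.6213)
step 13: x0=(-0.4512, -1.7856) x1=(-1.0951, 0.6394)
step 14: x0=(-0.4419, -1.7929) x1=(-1.0555, 0.6579)
step 15: x0=(-0.4324, -1.8006) x1=(-1.0160, 0.6767)
step 16: x0=(-0.4228, -1.8087) x1=(-0.9765, 0.6958)
step 17: x0=(-0.4131, -1.8173) x1=(-0.9371, 0.7152)
step 18: x0=(-0.4034, -1.8263) x1=(-0.8978, 0.7349)
step 19: x0=(-0.3936, -1.8356) x1=(-0.8586, 0.7549)
step 20: x0=(-0.3837, -1.8454) x1=(-0.8194, 0.7753)
step 21: x0=(-0.3737, -1.8555) x1=(-0.7802, 0.7959)
step 22: x0=(-0.3637, -1.8660) x1=(-0.7411, 0.8169)
step 23: x0=(-0.3536, -1.8769) x1=(-0.7021, 0.8381)
step 24: x0=(-0.3435, -1.8882) x1=(-0.6630, 0.8596)
step 25: x0=(-0.3333, -1.8998) x1=(-0.6241, 0.8814)
step 26: x0=(-0.3231, -1.9118) x1=(-0.5851, 0.9034)
step 27: x0=(-0.3129, -1.9241) x1=(-0.5462, 0.9258)
step 28: x0=(-0.3027, -1.9367) x1=(-0.5072, 0.9483)
step 29: x0=(-0.2924, -1.9497) x1=(-0.4683, 0.9712)
step 30: x0=(-0.2821, -1.9630) x1=(-0.4294, 0.9943)
step 31: x0=(-0.2718, -1.9766) x1=(-0.3906, 1.0176)

(-0.3906, 1.0176)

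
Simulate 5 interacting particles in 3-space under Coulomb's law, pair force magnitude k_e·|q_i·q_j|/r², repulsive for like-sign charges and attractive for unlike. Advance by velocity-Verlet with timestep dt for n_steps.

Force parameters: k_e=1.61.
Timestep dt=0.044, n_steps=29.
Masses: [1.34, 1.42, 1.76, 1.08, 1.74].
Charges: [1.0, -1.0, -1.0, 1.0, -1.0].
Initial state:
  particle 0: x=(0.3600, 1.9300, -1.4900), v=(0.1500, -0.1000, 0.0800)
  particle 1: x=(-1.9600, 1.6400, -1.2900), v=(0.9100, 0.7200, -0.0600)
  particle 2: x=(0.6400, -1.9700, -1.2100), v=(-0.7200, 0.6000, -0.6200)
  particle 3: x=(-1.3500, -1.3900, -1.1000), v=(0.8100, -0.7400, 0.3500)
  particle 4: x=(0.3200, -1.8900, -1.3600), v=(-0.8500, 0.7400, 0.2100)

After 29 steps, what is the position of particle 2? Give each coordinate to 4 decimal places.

(0.8990, -1.6067, -1.5782)

step 0: x0=(0.3600, 1.9300, -1.4900) x1=(-1.9600, 1.6400, -1.2900) x2=(0.6400, -1.9700, -1.2100) x3=(-1.3500, -1.3900, -1.1000) x4=(0.3200, -1.8900, -1.3600)
step 1: x0=(0.3664, 1.9255, -1.4865) x1=(-1.9198, 1.6717, -1.2926) x2=(0.6141, -1.9450, -1.2345) x3=(-1.3137, -1.4227, -1.0847) x4=(0.2763, -1.8558, -1.3535)
step 2: x0=(0.3725, 1.9208, -1.4829) x1=(-1.8793, 1.7034, -1.2953) x2=(0.5997, -1.9230, -1.2547) x3=(-1.2758, -1.4558, -1.0696) x4=(0.2201, -1.8183, -1.3512)
step 3: x0=(0.3782, 1.9158, -1.4793) x1=(-1.8385, 1.7352, -1.2980) x2=(0.5950, -1.9036, -1.2724) x3=(-1.2362, -1.4893, -1.0548) x4=(0.1530, -1.7777, -1.3514)
step 4: x0=(0.3835, 1.9107, -1.4756) x1=(-1.7973, 1.7670, -1.3007) x2=(0.5976, -1.8863, -1.2886) x3=(-1.1947, -1.5231, -1.0403) x4=(0.0773, -1.7347, -1.3528)
step 5: x0=(0.3884, 1.9053, -1.4720) x1=(-1.7557, 1.7988, -1.3034) x2=(0.6054, -1.8705, -1.3041) x3=(-1.1509, -1.5573, -1.0264) x4=(-0.0050, -1.6899, -1.3546)
step 6: x0=(0.3929, 1.8997, -1.4683) x1=(-1.7138, 1.8308, -1.3062) x2=(0.6168, -1.8557, -1.3191) x3=(-1.1044, -1.5917, -1.0131) x4=(-0.0926, -1.6436, -1.3565)
step 7: x0=(0.3968, 1.8939, -1.4645) x1=(-1.6715, 1.8628, -1.3090) x2=(0.6309, -1.8418, -1.3339) x3=(-1.0548, -1.6264, -1.0008) x4=(-0.1848, -1.5963, -1.3580)
step 8: x0=(0.4003, 1.8878, -1.4607) x1=(-1.6287, 1.8949, -1.3118) x2=(0.6467, -1.8284, -1.3485) x3=(-1.0013, -1.6611, -0.9899) x4=(-0.2811, -1.5483, -1.3589)
step 9: x0=(0.4033, 1.8816, -1.4569) x1=(-1.5856, 1.9270, -1.3146) x2=(0.6638, -1.8155, -1.3630) x3=(-0.9431, -1.6952, -0.9812) x4=(-0.3815, -1.5001, -1.3585)
step 10: x0=(0.4056, 1.8752, -1.4531) x1=(-1.5419, 1.9593, -1.3174) x2=(0.6817, -1.8029, -1.3773) x3=(-0.8794, -1.7278, -0.9759) x4=(-0.4862, -1.4525, -1.3563)
step 11: x0=(0.4074, 1.8685, -1.4492) x1=(-1.4978, 1.9916, -1.3203) x2=(0.7001, -1.7906, -1.3915) x3=(-0.8098, -1.7569, -0.9755) x4=(-0.5950, -1.4066, -1.3510)
step 12: x0=(0.4086, 1.8617, -1.4453) x1=(-1.4531, 2.0240, -1.3231) x2=(0.7188, -1.7784, -1.4055) x3=(-0.7356, -1.7802, -0.9818) x4=(-0.7069, -1.3642, -1.3418)
step 13: x0=(0.4091, 1.8548, -1.4414) x1=(-1.4079, 2.0565, -1.3260) x2=(0.7376, -1.7665, -1.4194) x3=(-0.6597, -1.7964, -0.9947) x4=(-0.8198, -1.3259, -1.3288)
step 14: x0=(0.4089, 1.8477, -1.4374) x1=(-1.3621, 2.0891, -1.3290) x2=(0.7562, -1.7547, -1.4330) x3=(-0.5848, -1.8061, -1.0124) x4=(-0.9320, -1.2914, -1.3129)
step 15: x0=(0.4080, 1.8405, -1.4334) x1=(-1.3157, 2.1217, -1.3319) x2=(0.7746, -1.7430, -1.4464) x3=(-0.5116, -1.8113, -1.0331) x4=(-1.0427, -1.2595, -1.2953)
step 16: x0=(0.4063, 1.8332, -1.4294) x1=(-1.2686, 2.1544, -1.3349) x2=(0.7926, -1.7314, -1.4596) x3=(-0.4399, -1.8135, -1.0558) x4=(-1.1520, -1.2295, -1.2768)
step 17: x0=(0.4037, 1.8259, -1.4253) x1=(-1.2208, 2.1871, -1.3379) x2=(0.8100, -1.7200, -1.4725) x3=(-0.3691, -1.8135, -1.0798) x4=(-1.2602, -1.2005, -1.2578)
step 18: x0=(0.4003, 1.8186, -1.4212) x1=(-1.1723, 2.2198, -1.3410) x2=(0.8267, -1.7087, -1.4850) x3=(-0.2986, -1.8122, -1.1047) x4=(-1.3675, -1.1723, -1.2386)
step 19: x0=(0.3961, 1.8113, -1.4171) x1=(-1.1230, 2.2524, -1.3441) x2=(0.8426, -1.6975, -1.4972) x3=(-0.2278, -1.8097, -1.1305) x4=(-1.4741, -1.1447, -1.2192)
step 20: x0=(0.3909, 1.8041, -1.4129) x1=(-1.0728, 2.2850, -1.3472) x2=(0.8576, -1.6865, -1.5090) x3=(-0.1562, -1.8064, -1.1570) x4=(-1.5801, -1.1174, -1.1996)
step 21: x0=(0.3847, 1.7970, -1.4087) x1=(-1.0218, 2.3175, -1.3504) x2=(0.8714, -1.6756, -1.5203) x3=(-0.0834, -1.8024, -1.1844) x4=(-1.6857, -1.0904, -1.1801)
step 22: x0=(0.3774, 1.7902, -1.4044) x1=(-0.9698, 2.3497, -1.3536) x2=(0.8839, -1.6649, -1.5311) x3=(-0.0090, -1.7977, -1.2127) x4=(-1.7910, -1.0636, -1.1605)
step 23: x0=(0.3691, 1.7836, -1.4001) x1=(-0.9168, 2.3817, -1.3568) x2=(0.8948, -1.6545, -1.5413) x3=(0.0677, -1.7923, -1.2420) x4=(-1.8960, -1.0370, -1.1409)
step 24: x0=(0.3597, 1.7773, -1.3958) x1=(-0.8629, 2.4135, -1.3601) x2=(0.9039, -1.6445, -1.5508) x3=(0.1470, -1.7863, -1.2725) x4=(-2.0008, -1.0105, -1.1213)
step 25: x0=(0.3492, 1.7714, -1.3915) x1=(-0.8078, 2.4448, -1.3634) x2=(0.9107, -1.6348, -1.5594) x3=(0.2298, -1.7793, -1.3044) x4=(-2.1054, -0.9841, -1.1016)
step 26: x0=(0.3374, 1.7661, -1.3871) x1=(-0.7517, 2.4757, -1.3667) x2=(0.9147, -1.6258, -1.5669) x3=(0.3168, -1.7713, -1.3381) x4=(-2.2098, -0.9578, -1.0820)
step 27: x0=(0.3244, 1.7614, -1.3827) x1=(-0.6945, 2.5059, -1.3701) x2=(0.9152, -1.6176, -1.5730) x3=(0.4096, -1.7617, -1.3741) x4=(-2.3142, -0.9315, -1.0624)
step 28: x0=(0.3102, 1.7574, -1.3783) x1=(-0.6360, 2.5355, -1.3735) x2=(0.9108, -1.6109, -1.5771) x3=(0.5102, -1.7498, -1.4133) x4=(-2.4185, -0.9053, -1.0428)
step 29: x0=(0.2946, 1.7543, -1.3739) x1=(-0.5764, 2.5643, -1.3769) x2=(0.8990, -1.6067, -1.5782) x3=(0.6228, -1.7336, -1.4575) x4=(-2.5227, -0.8792, -1.0231)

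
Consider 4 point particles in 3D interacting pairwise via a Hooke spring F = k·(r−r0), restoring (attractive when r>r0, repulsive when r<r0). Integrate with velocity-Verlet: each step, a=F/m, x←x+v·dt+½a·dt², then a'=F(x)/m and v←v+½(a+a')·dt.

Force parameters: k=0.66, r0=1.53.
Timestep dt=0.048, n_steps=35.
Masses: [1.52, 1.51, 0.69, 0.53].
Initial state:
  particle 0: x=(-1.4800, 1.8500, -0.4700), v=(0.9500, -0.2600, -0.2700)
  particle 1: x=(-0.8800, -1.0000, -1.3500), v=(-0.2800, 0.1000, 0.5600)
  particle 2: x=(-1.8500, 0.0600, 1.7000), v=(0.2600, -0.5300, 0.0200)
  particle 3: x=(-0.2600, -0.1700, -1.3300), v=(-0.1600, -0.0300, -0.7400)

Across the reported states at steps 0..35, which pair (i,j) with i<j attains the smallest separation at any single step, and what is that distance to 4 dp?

pair (1,2), distance 0.5984

step 0: x0=(-1.4800, 1.8500, -0.4700) x1=(-0.8800, -1.0000, -1.3500) x2=(-1.8500, 0.0600, 1.7000) x3=(-0.2600, -0.1700, -1.3300)
step 1: x0=(-1.4341, 1.8360, -0.4828) x1=(-0.8940, -0.9944, -1.3221) x2=(-1.8358, 0.0347, 1.6962) x3=(-0.2692, -0.1696, -1.3626)
step 2: x0=(-1.3877, 1.8190, -0.4954) x1=(-0.9091, -0.9872, -1.2921) x2=(-1.8181, 0.0097, 1.6828) x3=(-0.2813, -0.1655, -1.3894)
step 3: x0=(-1.3408, 1.7991, -0.5077) x1=(-0.9252, -0.9786, -1.2600) x2=(-1.7970, -0.0147, 1.6599) x3=(-0.2962, -0.1578, -1.4106)
step 4: x0=(-1.2936, 1.7763, -0.5197) x1=(-0.9422, -0.9684, -1.2260) x2=(-1.7727, -0.0386, 1.6277) x3=(-0.3138, -0.1469, -1.4261)
step 5: x0=(-1.2461, 1.7507, -0.5313) x1=(-0.9602, -0.9569, -1.1901) x2=(-1.7452, -0.0618, 1.5864) x3=(-0.3338, -0.1327, -1.4361)
step 6: x0=(-1.1983, 1.7224, -0.5425) x1=(-0.9789, -0.9441, -1.1525) x2=(-1.7146, -0.0842, 1.5364) x3=(-0.3560, -0.1157, -1.4409)
step 7: x0=(-1.1505, 1.6916, -0.5533) x1=(-0.9983, -0.9300, -1.1131) x2=(-1.6811, -0.1058, 1.4780) x3=(-0.3803, -0.0960, -1.4408)
step 8: x0=(-1.1026, 1.6583, -0.5638) x1=(-1.0184, -0.9148, -1.0722) x2=(-1.6449, -0.1264, 1.4116) x3=(-0.4065, -0.0738, -1.4359)
step 9: x0=(-1.0548, 1.6228, -0.5738) x1=(-1.0390, -0.8985, -1.0299) x2=(-1.6063, -0.1460, 1.3378) x3=(-0.4343, -0.0496, -1.4266)
step 10: x0=(-1.0070, 1.5851, -0.5833) x1=(-1.0601, -0.8811, -0.9862) x2=(-1.5653, -0.1644, 1.2571) x3=(-0.4635, -0.0234, -1.4133)
step 11: x0=(-0.9594, 1.5454, -0.5924) x1=(-1.0816, -0.8629, -0.9415) x2=(-1.5223, -0.1818, 1.1702) x3=(-0.4939, 0.0043, -1.3964)
step 12: x0=(-0.9119, 1.5038, -0.6011) x1=(-1.1033, -0.8438, -0.8957) x2=(-1.4775, -0.1979, 1.0776) x3=(-0.5252, 0.0332, -1.3763)
step 13: x0=(-0.8647, 1.4607, -0.6093) x1=(-1.1253, -0.8239, -0.8492) x2=(-1.4311, -0.2127, 0.9803) x3=(-0.5573, 0.0632, -1.3534)
step 14: x0=(-0.8178, 1.4161, -0.6171) x1=(-1.1474, -0.8035, -0.8020) x2=(-1.3833, -0.2264, 0.8788) x3=(-0.5899, 0.0938, -1.3283)
step 15: x0=(-0.7712, 1.3703, -0.6244) x1=(-1.1697, -0.7825, -0.7544) x2=(-1.3345, -0.2387, 0.7739) x3=(-0.6228, 0.1248, -1.3014)
step 16: x0=(-0.7249, 1.3234, -0.6313) x1=(-1.1919, -0.7611, -0.7064) x2=(-1.2847, -0.2498, 0.6665) x3=(-0.6559, 0.1560, -1.2732)
step 17: x0=(-0.6789, 1.2757, -0.6378) x1=(-1.2142, -0.7393, -0.6584) x2=(-1.2343, -0.2596, 0.5573) x3=(-0.6890, 0.1871, -1.2443)
step 18: x0=(-0.6331, 1.2273, -0.6438) x1=(-1.2365, -0.7174, -0.6103) x2=(-1.1833, -0.2683, 0.4470) x3=(-0.7220, 0.2179, -1.2151)
step 19: x0=(-0.5876, 1.1784, -0.6494) x1=(-1.2588, -0.6953, -0.5625) x2=(-1.1319, -0.2757, 0.3365) x3=(-0.7550, 0.2483, -1.1862)
step 20: x0=(-0.5423, 1.1292, -0.6546) x1=(-1.2811, -0.6732, -0.5151) x2=(-1.0801, -0.2821, 0.2265) x3=(-0.7879, 0.2781, -1.1579)
step 21: x0=(-0.4971, 1.0799, -0.6594) x1=(-1.3035, -0.6513, -0.4681) x2=(-1.0277, -0.2874, 0.1174) x3=(-0.8208, 0.3072, -1.1309)
step 22: x0=(-0.4519, 1.0306, -0.6639) x1=(-1.3261, -0.6296, -0.4217) x2=(-0.9747, -0.2917, 0.0099) x3=(-0.8539, 0.3359, -1.1054)
step 23: x0=(-0.4066, 0.9814, -0.6679) x1=(-1.3491, -0.6083, -0.3757) x2=(-0.9207, -0.2953, -0.0959) x3=(-0.8875, 0.3641, -1.0817)
step 24: x0=(-0.3611, 0.9324, -0.6717) x1=(-1.3728, -0.5873, -0.3301) x2=(-0.8652, -0.2982, -0.2002) x3=(-0.9218, 0.3920, -1.0601)
step 25: x0=(-0.3153, 0.8836, -0.6751) x1=(-1.3971, -0.5667, -0.2846) x2=(-0.8080, -0.3010, -0.3031) x3=(-0.9571, 0.4201, -1.0407)
step 26: x0=(-0.2692, 0.8351, -0.6782) x1=(-1.4221, -0.5463, -0.2391) x2=(-0.7491, -0.3040, -0.4052) x3=(-0.9938, 0.4485, -1.0234)
step 27: x0=(-0.2226, 0.7869, -0.6811) x1=(-1.4477, -0.5262, -0.1933) x2=(-0.6885, -0.3080, -0.5069) x3=(-1.0323, 0.4777, -1.0080)
step 28: x0=(-0.1756, 0.7389, -0.6837) x1=(-1.4738, -0.5060, -0.1473) x2=(-0.6265, -0.3131, -0.6084) x3=(-1.0726, 0.5080, -0.9944)
step 29: x0=(-0.1282, 0.6912, -0.6861) x1=(-1.5001, -0.4859, -0.1010) x2=(-0.5632, -0.3196, -0.7100) x3=(-1.1149, 0.5393, -0.9821)
step 30: x0=(-0.0804, 0.6437, -0.6882) x1=(-1.5265, -0.4657, -0.0545) x2=(-0.4990, -0.3278, -0.8119) x3=(-1.1591, 0.5719, -0.9707)
step 31: x0=(-0.0323, 0.5965, -0.6900) x1=(-1.5529, -0.4454, -0.0079) x2=(-0.4343, -0.3376, -0.9140) x3=(-1.2051, 0.6054, -0.9600)
step 32: x0=(0.0159, 0.5494, -0.6915) x1=(-1.5790, -0.4249, 0.0386) x2=(-0.3694, -0.3488, -1.0165) x3=(-1.2525, 0.6399, -0.9497)
step 33: x0=(0.0642, 0.5026, -0.6926) x1=(-1.6047, -0.4042, 0.0849) x2=(-0.3048, -0.3613, -1.1192) x3=(-1.3009, 0.6748, -0.9395)
step 34: x0=(0.1123, 0.4559, -0.6933) x1=(-1.6297, -0.3832, 0.1308) x2=(-0.2408, -0.3749, -1.2220) x3=(-1.3499, 0.7101, -0.9294)
step 35: x0=(0.1602, 0.4094, -0.6935) x1=(-1.6540, -0.3620, 0.1762) x2=(-0.1779, -0.3893, -1.3248) x3=(-1.3988, 0.7452, -0.9194)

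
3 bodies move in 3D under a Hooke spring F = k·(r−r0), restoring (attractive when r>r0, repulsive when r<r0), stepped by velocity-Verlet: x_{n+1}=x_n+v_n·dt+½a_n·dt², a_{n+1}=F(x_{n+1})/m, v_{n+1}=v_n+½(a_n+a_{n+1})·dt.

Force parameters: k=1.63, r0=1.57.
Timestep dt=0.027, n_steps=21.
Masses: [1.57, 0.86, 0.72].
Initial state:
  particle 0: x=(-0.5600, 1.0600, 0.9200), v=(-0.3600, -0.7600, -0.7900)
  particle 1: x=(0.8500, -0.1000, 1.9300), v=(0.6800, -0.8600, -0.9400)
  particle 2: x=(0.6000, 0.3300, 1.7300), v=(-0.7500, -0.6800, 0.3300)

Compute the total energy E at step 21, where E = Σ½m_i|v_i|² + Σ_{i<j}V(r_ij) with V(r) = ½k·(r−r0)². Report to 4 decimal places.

3.4379

step 0: x0=(-0.5600, 1.0600, 0.9200) x1=(0.8500, -0.1000, 1.9300) x2=(0.6000, 0.3300, 1.7300)
step 1: x0=(-0.5696, 1.0394, 0.8988) x1=(0.8685, -0.1236, 1.9047) x2=(0.5793, 0.3123, 1.7386)
step 2: x0=(-0.5789, 1.0185, 0.8777) x1=(0.8871, -0.1479, 1.8795) x2=(0.5578, 0.2960, 1.7466)
step 3: x0=(-0.5879, 0.9974, 0.8569) x1=(0.9061, -0.1729, 1.8543) x2=(0.5352, 0.2810, 1.7543)
step 4: x0=(-0.5965, 0.9760, 0.8363) x1=(0.9254, -0.1984, 1.8289) x2=(0.5116, 0.2673, 1.7616)
step 5: x0=(-0.6048, 0.9544, 0.8160) x1=(0.9449, -0.2245, 1.8032) x2=(0.4869, 0.2547, 1.7687)
step 6: x0=(-0.6128, 0.9325, 0.7958) x1=(0.9647, -0.2510, 1.7773) x2=(0.4611, 0.2433, 1.7757)
step 7: x0=(-0.6204, 0.9104, 0.7759) x1=(0.9847, -0.2779, 1.7509) x2=(0.4343, 0.2329, 1.7827)
step 8: x0=(-0.6277, 0.8880, 0.7562) x1=(1.0049, -0.3051, 1.7242) x2=(0.4064, 0.2234, 1.7897)
step 9: x0=(-0.6345, 0.8653, 0.7368) x1=(1.0252, -0.3325, 1.6969) x2=(0.3775, 0.2148, 1.7967)
step 10: x0=(-0.6410, 0.8423, 0.7176) x1=(1.0456, -0.3600, 1.6691) x2=(0.3478, 0.2070, 1.8039)
step 11: x0=(-0.6470, 0.8190, 0.6986) x1=(1.0659, -0.3876, 1.6408) x2=(0.3171, 0.1998, 1.8112)
step 12: x0=(-0.6526, 0.7954, 0.6799) x1=(1.0862, -0.4152, 1.6119) x2=(0.2857, 0.1933, 1.8186)
step 13: x0=(-0.6578, 0.7715, 0.6614) x1=(1.1062, -0.4426, 1.5824) x2=(0.2535, 0.1874, 1.8262)
step 14: x0=(-0.6625, 0.7473, 0.6431) x1=(1.1260, -0.4699, 1.5524) x2=(0.2207, 0.1819, 1.8339)
step 15: x0=(-0.6668, 0.7228, 0.6251) x1=(1.1454, -0.4970, 1.5218) x2=(0.1873, 0.1768, 1.8418)
step 16: x0=(-0.6706, 0.6980, 0.6073) x1=(1.1644, -0.5238, 1.4907) x2=(0.1535, 0.1720, 1.8498)
step 17: x0=(-0.6740, 0.6729, 0.5898) x1=(1.1828, -0.5502, 1.4591) x2=(0.1192, 0.1675, 1.8579)
step 18: x0=(-0.6768, 0.6475, 0.5725) x1=(1.2006, -0.5762, 1.4269) x2=(0.0847, 0.1633, 1.8662)
step 19: x0=(-0.6792, 0.6217, 0.5554) x1=(1.2177, -0.6018, 1.3943) x2=(0.0499, 0.1591, 1.8745)
step 20: x0=(-0.6811, 0.5956, 0.5386) x1=(1.2340, -0.6268, 1.3612) x2=(0.0151, 0.1551, 1.8828)
step 21: x0=(-0.6824, 0.5692, 0.5219) x1=(1.2493, -0.6512, 1.3277) x2=(-0.0199, 0.1510, 1.8912)
step 0 velocities: v0=(-0.3600, -0.7600, -0.7900) v1=(0.6800, -0.8600, -0.9400) v2=(-0.7500, -0.6800, 0.3300)
step 0: KE=2.3500, PE=1.0891, E=3.4391
step 21 velocities: v0=(-0.0405, -0.9845, -0.6121) v1=(0.5513, -0.8943, -1.2473) v2=(-1.2930, -0.1496, 0.3091)
step 21: KE=2.8441, PE=0.5938, E=3.4379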